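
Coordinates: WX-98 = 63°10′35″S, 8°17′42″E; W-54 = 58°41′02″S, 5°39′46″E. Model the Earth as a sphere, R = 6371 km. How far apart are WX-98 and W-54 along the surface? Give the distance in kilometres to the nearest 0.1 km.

519.3 km

WX-98: φ = -63.17639°, λ = +8.29500°
W-54: φ = -58.68389°, λ = +5.66278°
Δφ = 4.4925°,  Δλ = -2.6322°
a = sin²(Δφ/2) + cos φ₁ cos φ₂ sin²(Δλ/2) = 0.001660
c = 2·arcsin(√a) = 0.081507 rad = 4.6700°
d = R·c = 6371 × 0.081507 = 519.3 km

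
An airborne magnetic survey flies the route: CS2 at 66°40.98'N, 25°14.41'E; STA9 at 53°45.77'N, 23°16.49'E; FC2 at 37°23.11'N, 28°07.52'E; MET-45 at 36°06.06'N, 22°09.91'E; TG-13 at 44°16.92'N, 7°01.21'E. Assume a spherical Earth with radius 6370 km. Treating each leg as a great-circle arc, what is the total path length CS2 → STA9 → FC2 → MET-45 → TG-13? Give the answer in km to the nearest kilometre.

5420 km

CS2: φ = +66.68300°, λ = +25.24017°
STA9: φ = +53.76283°, λ = +23.27483°
FC2: φ = +37.38517°, λ = +28.12533°
MET-45: φ = +36.10100°, λ = +22.16517°
TG-13: φ = +44.28200°, λ = +7.02017°
CS2→STA9: c = 0.226114 rad, d = 1440.35 km
STA9→FC2: c = 0.291751 rad, d = 1858.45 km
FC2→MET-45: c = 0.086301 rad, d = 549.74 km
MET-45→TG-13: c = 0.246662 rad, d = 1571.24 km
Total = 1440.35 + 1858.45 + 549.74 + 1571.24 = 5419.77 km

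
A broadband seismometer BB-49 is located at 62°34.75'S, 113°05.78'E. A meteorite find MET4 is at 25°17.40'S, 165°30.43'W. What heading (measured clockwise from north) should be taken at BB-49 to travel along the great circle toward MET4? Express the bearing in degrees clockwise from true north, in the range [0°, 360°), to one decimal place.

BB-49: φ = -62.57917°, λ = +113.09633°
MET4: φ = -25.29000°, λ = -165.50717°
Δλ = 81.3965°
y = sin Δλ · cos φ₂ = 0.893983
x = cos φ₁ sin φ₂ − sin φ₁ cos φ₂ cos Δλ = -0.076674
θ = atan2(y, x) = 94.9021° → 94.9021° (mod 360°)

94.9°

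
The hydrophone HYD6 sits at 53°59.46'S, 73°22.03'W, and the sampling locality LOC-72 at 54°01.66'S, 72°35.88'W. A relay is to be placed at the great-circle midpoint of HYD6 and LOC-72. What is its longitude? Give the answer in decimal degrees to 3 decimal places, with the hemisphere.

HYD6: φ = -53.99100°, λ = -73.36717°
LOC-72: φ = -54.02767°, λ = -72.59800°
Bx = cos φ₂ cos Δλ = 0.587342,  By = cos φ₂ sin Δλ = 0.007885
φₘ = atan2(sin φ₁ + sin φ₂, √((cos φ₁ + Bx)² + By²)) = -54.00995°
λₘ = λ₁ + atan2(By, cos φ₁ + Bx) = -72.98275°

72.983°W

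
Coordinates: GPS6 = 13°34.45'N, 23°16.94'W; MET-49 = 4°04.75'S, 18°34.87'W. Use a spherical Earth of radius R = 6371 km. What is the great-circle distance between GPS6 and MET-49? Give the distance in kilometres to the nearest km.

GPS6: φ = +13.57417°, λ = -23.28233°
MET-49: φ = -4.07917°, λ = -18.58117°
Δφ = -17.6533°,  Δλ = 4.7012°
a = sin²(Δφ/2) + cos φ₁ cos φ₂ sin²(Δλ/2) = 0.025177
c = 2·arcsin(√a) = 0.318690 rad = 18.2596°
d = R·c = 6371 × 0.318690 = 2030.4 km

2030 km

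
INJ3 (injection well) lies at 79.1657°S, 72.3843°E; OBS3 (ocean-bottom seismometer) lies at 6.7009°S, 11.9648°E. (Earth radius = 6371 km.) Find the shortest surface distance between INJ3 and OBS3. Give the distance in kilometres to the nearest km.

Δφ = 72.4648°,  Δλ = -60.4195°
a = sin²(Δφ/2) + cos φ₁ cos φ₂ sin²(Δλ/2) = 0.396619
c = 2·arcsin(√a) = 1.362531 rad = 78.0673°
d = R·c = 6371 × 1.362531 = 8680.7 km

8681 km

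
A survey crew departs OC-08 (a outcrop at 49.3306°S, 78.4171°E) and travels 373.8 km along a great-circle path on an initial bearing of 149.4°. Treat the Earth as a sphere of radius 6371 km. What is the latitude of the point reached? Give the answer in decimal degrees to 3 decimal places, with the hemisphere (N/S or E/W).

52.192°S

δ = d/R = 373.8/6371 = 0.058672 rad
φ₂ = arcsin(sin φ₁ cos δ + cos φ₁ sin δ cos θ)
   = arcsin(-0.75848·0.99828 + 0.65169·0.05864·-0.86074) = -52.19205°
λ₂ = λ₁ + atan2(sin θ sin δ cos φ₁, cos δ − sin φ₁ sin φ₂) = 81.20809°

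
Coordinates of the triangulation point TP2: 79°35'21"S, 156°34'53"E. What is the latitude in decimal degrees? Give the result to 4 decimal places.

79° + 35′/60 + 21″/3600 = 79 + 0.58333 + 0.00583 = 79.5892°

79.5892°S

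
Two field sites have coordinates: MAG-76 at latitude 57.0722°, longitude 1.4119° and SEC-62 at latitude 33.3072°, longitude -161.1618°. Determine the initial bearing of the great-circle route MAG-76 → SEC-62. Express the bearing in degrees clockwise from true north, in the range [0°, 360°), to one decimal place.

345.5°

Δλ = -162.5737°
y = sin Δλ · cos φ₂ = -0.250286
x = cos φ₁ sin φ₂ − sin φ₁ cos φ₂ cos Δλ = 0.967782
θ = atan2(y, x) = -14.5000° → 345.5000° (mod 360°)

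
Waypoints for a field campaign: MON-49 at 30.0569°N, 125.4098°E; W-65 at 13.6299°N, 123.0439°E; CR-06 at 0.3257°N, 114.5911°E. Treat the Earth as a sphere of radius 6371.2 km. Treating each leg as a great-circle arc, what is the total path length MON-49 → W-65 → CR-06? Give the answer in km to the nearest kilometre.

MON-49→W-65: c = 0.289230 rad, d = 1842.74 km
W-65→CR-06: c = 0.274336 rad, d = 1747.85 km
Total = 1842.74 + 1747.85 = 3590.59 km

3591 km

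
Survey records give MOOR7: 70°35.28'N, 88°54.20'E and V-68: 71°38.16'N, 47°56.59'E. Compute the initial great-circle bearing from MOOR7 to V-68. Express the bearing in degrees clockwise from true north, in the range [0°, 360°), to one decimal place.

MOOR7: φ = +70.58800°, λ = +88.90333°
V-68: φ = +71.63600°, λ = +47.94317°
Δλ = -40.9602°
y = sin Δλ · cos φ₂ = -0.206528
x = cos φ₁ sin φ₂ − sin φ₁ cos φ₂ cos Δλ = 0.091041
θ = atan2(y, x) = -66.2113° → 293.7887° (mod 360°)

293.8°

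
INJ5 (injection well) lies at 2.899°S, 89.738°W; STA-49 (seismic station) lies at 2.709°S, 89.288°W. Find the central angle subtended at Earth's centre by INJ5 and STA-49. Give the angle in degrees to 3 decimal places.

0.488°

Δφ = 0.1900°,  Δλ = 0.4500°
a = sin²(Δφ/2) + cos φ₁ cos φ₂ sin²(Δλ/2) = 0.000018
c = 2·arcsin(√a) = 0.008517 rad = 0.4880°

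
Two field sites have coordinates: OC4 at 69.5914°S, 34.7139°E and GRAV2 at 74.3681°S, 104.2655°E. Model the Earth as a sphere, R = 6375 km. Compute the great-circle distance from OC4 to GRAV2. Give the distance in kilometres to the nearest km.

2304 km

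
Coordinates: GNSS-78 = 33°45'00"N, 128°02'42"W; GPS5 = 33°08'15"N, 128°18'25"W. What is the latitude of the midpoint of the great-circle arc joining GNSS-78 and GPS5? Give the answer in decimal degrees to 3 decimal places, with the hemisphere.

33.444°N

GNSS-78: φ = +33.75000°, λ = -128.04500°
GPS5: φ = +33.13750°, λ = -128.30694°
Bx = cos φ₂ cos Δλ = 0.837352,  By = cos φ₂ sin Δλ = -0.003828
φₘ = atan2(sin φ₁ + sin φ₂, √((cos φ₁ + Bx)² + By²)) = 33.44382°
λₘ = λ₁ + atan2(By, cos φ₁ + Bx) = -128.17643°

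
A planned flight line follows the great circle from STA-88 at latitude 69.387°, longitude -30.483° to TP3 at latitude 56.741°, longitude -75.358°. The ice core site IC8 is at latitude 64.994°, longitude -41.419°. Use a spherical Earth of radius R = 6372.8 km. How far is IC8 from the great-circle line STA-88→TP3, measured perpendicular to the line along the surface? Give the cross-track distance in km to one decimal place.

δ₁₃ = central angle STA-88→IC8 = 0.106262 rad  (haversine)
θ₁₃ = bearing STA-88→IC8 = 229.122°,  θ₁₂ = bearing STA-88→TP3 = 259.836°
dₓₜ = R·arcsin(sin δ₁₃ · sin(θ₁₃ − θ₁₂)) = 6372.8·arcsin(0.10606·sin(-30.714°)) = -345.392 km
|dₓₜ| = 345.392 km

345.4 km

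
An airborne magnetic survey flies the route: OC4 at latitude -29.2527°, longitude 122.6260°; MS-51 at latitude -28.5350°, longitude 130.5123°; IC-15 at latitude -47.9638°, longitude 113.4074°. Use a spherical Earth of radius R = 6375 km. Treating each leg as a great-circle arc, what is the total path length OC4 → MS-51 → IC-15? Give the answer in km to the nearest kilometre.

OC4→MS-51: c = 0.121133 rad, d = 772.23 km
MS-51→IC-15: c = 0.410214 rad, d = 2615.11 km
Total = 772.23 + 2615.11 = 3387.34 km

3387 km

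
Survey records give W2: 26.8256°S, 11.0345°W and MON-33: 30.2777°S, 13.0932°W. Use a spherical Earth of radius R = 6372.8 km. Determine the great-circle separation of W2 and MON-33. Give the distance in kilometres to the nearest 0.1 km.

Δφ = -3.4521°,  Δλ = -2.0587°
a = sin²(Δφ/2) + cos φ₁ cos φ₂ sin²(Δλ/2) = 0.001156
c = 2·arcsin(√a) = 0.068012 rad = 3.8968°
d = R·c = 6372.8 × 0.068012 = 433.4 km

433.4 km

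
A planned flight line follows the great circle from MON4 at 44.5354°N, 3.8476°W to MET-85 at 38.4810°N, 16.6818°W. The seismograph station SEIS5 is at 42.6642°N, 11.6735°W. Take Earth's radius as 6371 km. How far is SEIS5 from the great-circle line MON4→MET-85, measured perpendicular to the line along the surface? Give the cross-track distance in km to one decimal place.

140.8 km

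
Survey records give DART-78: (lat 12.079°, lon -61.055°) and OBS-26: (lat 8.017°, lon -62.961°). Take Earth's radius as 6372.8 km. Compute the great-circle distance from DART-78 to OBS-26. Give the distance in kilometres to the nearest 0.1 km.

497.7 km

Δφ = -4.0620°,  Δλ = -1.9060°
a = sin²(Δφ/2) + cos φ₁ cos φ₂ sin²(Δλ/2) = 0.001524
c = 2·arcsin(√a) = 0.078093 rad = 4.4744°
d = R·c = 6372.8 × 0.078093 = 497.7 km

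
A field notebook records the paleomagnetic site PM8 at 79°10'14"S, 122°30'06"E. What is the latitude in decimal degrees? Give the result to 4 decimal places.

79° + 10′/60 + 14″/3600 = 79 + 0.16667 + 0.00389 = 79.1706°

79.1706°S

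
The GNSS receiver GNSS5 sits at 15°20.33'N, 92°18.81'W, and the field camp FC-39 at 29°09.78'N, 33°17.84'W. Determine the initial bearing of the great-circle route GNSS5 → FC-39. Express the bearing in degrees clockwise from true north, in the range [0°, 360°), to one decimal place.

64.9°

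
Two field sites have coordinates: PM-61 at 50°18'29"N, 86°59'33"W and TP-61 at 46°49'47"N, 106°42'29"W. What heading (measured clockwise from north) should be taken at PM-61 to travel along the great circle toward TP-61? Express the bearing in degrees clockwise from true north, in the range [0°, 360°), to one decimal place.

PM-61: φ = +50.30806°, λ = -86.99250°
TP-61: φ = +46.82972°, λ = -106.70806°
Δλ = -19.7156°
y = sin Δλ · cos φ₂ = -0.230805
x = cos φ₁ sin φ₂ − sin φ₁ cos φ₂ cos Δλ = -0.029809
θ = atan2(y, x) = -97.3593° → 262.6407° (mod 360°)

262.6°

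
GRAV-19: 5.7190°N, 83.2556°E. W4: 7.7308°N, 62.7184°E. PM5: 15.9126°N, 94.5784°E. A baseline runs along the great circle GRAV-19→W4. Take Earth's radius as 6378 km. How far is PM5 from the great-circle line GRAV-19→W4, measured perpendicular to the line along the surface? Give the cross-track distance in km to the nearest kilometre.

δ₁₃ = central angle GRAV-19→PM5 = 0.263090 rad  (haversine)
θ₁₃ = bearing GRAV-19→PM5 = 46.554°,  θ₁₂ = bearing GRAV-19→W4 = 276.788°
dₓₜ = R·arcsin(sin δ₁₃ · sin(θ₁₃ − θ₁₂)) = 6378·arcsin(0.26007·sin(-230.235°)) = 1283.640 km
|dₓₜ| = 1283.640 km

1284 km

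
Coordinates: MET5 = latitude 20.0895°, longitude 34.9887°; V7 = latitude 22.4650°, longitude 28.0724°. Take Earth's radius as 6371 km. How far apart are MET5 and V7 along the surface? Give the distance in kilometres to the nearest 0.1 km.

Δφ = 2.3755°,  Δλ = -6.9163°
a = sin²(Δφ/2) + cos φ₁ cos φ₂ sin²(Δλ/2) = 0.003587
c = 2·arcsin(√a) = 0.119862 rad = 6.8676°
d = R·c = 6371 × 0.119862 = 763.6 km

763.6 km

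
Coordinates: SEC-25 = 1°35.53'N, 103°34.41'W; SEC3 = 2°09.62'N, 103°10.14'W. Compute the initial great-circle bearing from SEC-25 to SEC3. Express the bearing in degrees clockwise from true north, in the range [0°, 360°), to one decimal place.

35.4°

SEC-25: φ = +1.59217°, λ = -103.57350°
SEC3: φ = +2.16033°, λ = -103.16900°
Δλ = 0.4045°
y = sin Δλ · cos φ₂ = 0.007055
x = cos φ₁ sin φ₂ − sin φ₁ cos φ₂ cos Δλ = 0.009917
θ = atan2(y, x) = 35.4276° → 35.4276° (mod 360°)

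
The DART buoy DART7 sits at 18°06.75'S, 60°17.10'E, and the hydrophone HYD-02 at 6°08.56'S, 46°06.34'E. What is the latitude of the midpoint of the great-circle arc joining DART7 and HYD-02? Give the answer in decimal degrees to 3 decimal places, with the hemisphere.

12.218°S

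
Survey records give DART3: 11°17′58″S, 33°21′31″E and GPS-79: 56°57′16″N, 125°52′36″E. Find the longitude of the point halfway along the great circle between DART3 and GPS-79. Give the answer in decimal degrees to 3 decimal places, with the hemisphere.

63.018°E

DART3: φ = -11.29944°, λ = +33.35861°
GPS-79: φ = +56.95444°, λ = +125.87667°
Bx = cos φ₂ cos Δλ = -0.023958,  By = cos φ₂ sin Δλ = 0.544779
φₘ = atan2(sin φ₁ + sin φ₂, √((cos φ₁ + Bx)² + By²)) = 30.26067°
λₘ = λ₁ + atan2(By, cos φ₁ + Bx) = 63.01840°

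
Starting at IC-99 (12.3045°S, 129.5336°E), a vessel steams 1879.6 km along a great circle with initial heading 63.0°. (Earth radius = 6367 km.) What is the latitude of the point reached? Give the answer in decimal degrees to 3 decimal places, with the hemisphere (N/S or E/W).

4.292°S

δ = d/R = 1879.6/6367 = 0.295210 rad
φ₂ = arcsin(sin φ₁ cos δ + cos φ₁ sin δ cos θ)
   = arcsin(-0.21311·0.95674 + 0.97703·0.29094·0.45399) = -4.29193°
λ₂ = λ₁ + atan2(sin θ sin δ cos φ₁, cos δ − sin φ₁ sin φ₂) = 144.60122°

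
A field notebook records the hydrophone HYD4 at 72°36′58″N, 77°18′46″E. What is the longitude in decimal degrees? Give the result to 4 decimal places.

77° + 18′/60 + 46″/3600 = 77 + 0.30000 + 0.01278 = 77.3128°

77.3128°E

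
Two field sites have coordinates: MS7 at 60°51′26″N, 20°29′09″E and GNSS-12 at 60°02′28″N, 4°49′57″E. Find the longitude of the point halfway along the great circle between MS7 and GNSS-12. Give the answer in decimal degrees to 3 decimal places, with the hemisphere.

MS7: φ = +60.85722°, λ = +20.48583°
GNSS-12: φ = +60.04111°, λ = +4.83250°
Bx = cos φ₂ cos Δλ = 0.480857,  By = cos φ₂ sin Δλ = -0.134740
φₘ = atan2(sin φ₁ + sin φ₂, √((cos φ₁ + Bx)² + By²)) = 60.67864°
λₘ = λ₁ + atan2(By, cos φ₁ + Bx) = 12.56023°

12.560°E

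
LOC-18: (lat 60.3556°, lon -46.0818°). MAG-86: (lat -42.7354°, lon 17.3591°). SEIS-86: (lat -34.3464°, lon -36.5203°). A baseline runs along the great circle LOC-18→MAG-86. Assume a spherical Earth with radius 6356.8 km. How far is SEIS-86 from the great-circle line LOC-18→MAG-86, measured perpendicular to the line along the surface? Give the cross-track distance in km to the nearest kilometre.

4274 km

δ₁₃ = central angle LOC-18→SEIS-86 = 1.658555 rad  (haversine)
θ₁₃ = bearing LOC-18→SEIS-86 = 172.087°,  θ₁₂ = bearing LOC-18→MAG-86 = 133.391°
dₓₜ = R·arcsin(sin δ₁₃ · sin(θ₁₃ − θ₁₂)) = 6356.8·arcsin(0.99615·sin(38.696°)) = 4273.657 km
|dₓₜ| = 4273.657 km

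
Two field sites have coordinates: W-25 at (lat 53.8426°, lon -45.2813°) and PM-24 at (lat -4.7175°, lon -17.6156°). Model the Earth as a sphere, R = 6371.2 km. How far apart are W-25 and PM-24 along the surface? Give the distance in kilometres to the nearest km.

Δφ = -58.5601°,  Δλ = 27.6657°
a = sin²(Δφ/2) + cos φ₁ cos φ₂ sin²(Δλ/2) = 0.272811
c = 2·arcsin(√a) = 1.099122 rad = 62.9751°
d = R·c = 6371.2 × 1.099122 = 7002.7 km

7003 km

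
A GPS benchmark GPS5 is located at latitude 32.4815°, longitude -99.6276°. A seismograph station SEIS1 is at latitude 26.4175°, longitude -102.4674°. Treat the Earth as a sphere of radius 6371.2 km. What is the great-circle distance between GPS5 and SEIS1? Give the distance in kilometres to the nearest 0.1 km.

728.1 km

Δφ = -6.0640°,  Δλ = -2.8398°
a = sin²(Δφ/2) + cos φ₁ cos φ₂ sin²(Δλ/2) = 0.003262
c = 2·arcsin(√a) = 0.114283 rad = 6.5480°
d = R·c = 6371.2 × 0.114283 = 728.1 km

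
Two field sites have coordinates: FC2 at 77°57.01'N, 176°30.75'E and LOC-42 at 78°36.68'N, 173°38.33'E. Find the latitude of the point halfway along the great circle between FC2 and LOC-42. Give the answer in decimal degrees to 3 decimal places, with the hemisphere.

78.284°N

FC2: φ = +77.95017°, λ = +176.51250°
LOC-42: φ = +78.61133°, λ = +173.63883°
Bx = cos φ₂ cos Δλ = 0.197215,  By = cos φ₂ sin Δλ = -0.009900
φₘ = atan2(sin φ₁ + sin φ₂, √((cos φ₁ + Bx)² + By²)) = 78.28433°
λₘ = λ₁ + atan2(By, cos φ₁ + Bx) = 175.11564°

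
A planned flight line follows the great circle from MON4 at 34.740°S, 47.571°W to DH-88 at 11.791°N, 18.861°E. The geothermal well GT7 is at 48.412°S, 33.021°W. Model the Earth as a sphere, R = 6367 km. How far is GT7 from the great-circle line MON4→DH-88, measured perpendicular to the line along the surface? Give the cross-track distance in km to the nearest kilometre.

1903 km

δ₁₃ = central angle MON4→GT7 = 0.303917 rad  (haversine)
θ₁₃ = bearing MON4→GT7 = 146.136°,  θ₁₂ = bearing MON4→DH-88 = 66.456°
dₓₜ = R·arcsin(sin δ₁₃ · sin(θ₁₃ − θ₁₂)) = 6367·arcsin(0.29926·sin(79.680°)) = 1902.764 km
|dₓₜ| = 1902.764 km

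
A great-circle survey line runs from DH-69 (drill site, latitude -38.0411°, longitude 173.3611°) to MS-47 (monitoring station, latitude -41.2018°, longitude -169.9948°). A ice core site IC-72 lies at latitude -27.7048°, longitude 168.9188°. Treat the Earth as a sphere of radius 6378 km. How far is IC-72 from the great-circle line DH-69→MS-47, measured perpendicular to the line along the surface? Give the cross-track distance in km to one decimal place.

931.9 km

δ₁₃ = central angle DH-69→IC-72 = 0.191726 rad  (haversine)
θ₁₃ = bearing DH-69→IC-72 = 338.908°,  θ₁₂ = bearing DH-69→MS-47 = 109.085°
dₓₜ = R·arcsin(sin δ₁₃ · sin(θ₁₃ − θ₁₂)) = 6378·arcsin(0.19055·sin(229.823°)) = -931.900 km
|dₓₜ| = 931.900 km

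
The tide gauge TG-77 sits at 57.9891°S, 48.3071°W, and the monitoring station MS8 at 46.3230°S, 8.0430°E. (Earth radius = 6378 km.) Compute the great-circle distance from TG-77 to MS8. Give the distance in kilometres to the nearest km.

3930 km

Δφ = 11.6661°,  Δλ = 56.3501°
a = sin²(Δφ/2) + cos φ₁ cos φ₂ sin²(Δλ/2) = 0.091941
c = 2·arcsin(√a) = 0.616134 rad = 35.3019°
d = R·c = 6378 × 0.616134 = 3929.7 km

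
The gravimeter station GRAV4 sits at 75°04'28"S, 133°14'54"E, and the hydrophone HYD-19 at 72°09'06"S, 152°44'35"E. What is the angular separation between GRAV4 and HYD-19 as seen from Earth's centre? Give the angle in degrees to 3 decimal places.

GRAV4: φ = -75.07444°, λ = +133.24833°
HYD-19: φ = -72.15167°, λ = +152.74306°
Δφ = 2.9228°,  Δλ = 19.4947°
a = sin²(Δφ/2) + cos φ₁ cos φ₂ sin²(Δλ/2) = 0.002913
c = 2·arcsin(√a) = 0.108001 rad = 6.1880°

6.188°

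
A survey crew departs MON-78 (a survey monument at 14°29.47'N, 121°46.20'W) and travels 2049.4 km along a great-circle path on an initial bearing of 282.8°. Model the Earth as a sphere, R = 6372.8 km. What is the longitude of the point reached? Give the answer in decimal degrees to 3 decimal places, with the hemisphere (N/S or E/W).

MON-78: φ = +14.49117°, λ = -121.77000°
δ = d/R = 2049.4/6372.8 = 0.321585 rad
φ₂ = arcsin(sin φ₁ cos δ + cos φ₁ sin δ cos θ)
   = arcsin(0.25023·0.94874 + 0.96819·0.31607·0.22155) = 17.77020°
λ₂ = λ₁ + atan2(sin θ sin δ cos φ₁, cos δ − sin φ₁ sin φ₂) = -140.65435°

140.654°W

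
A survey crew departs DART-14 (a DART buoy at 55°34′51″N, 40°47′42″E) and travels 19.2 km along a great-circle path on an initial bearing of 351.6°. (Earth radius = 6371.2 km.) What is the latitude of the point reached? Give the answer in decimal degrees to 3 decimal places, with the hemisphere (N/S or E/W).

DART-14: φ = +55.58083°, λ = +40.79500°
δ = d/R = 19.2/6371.2 = 0.003014 rad
φ₂ = arcsin(sin φ₁ cos δ + cos φ₁ sin δ cos θ)
   = arcsin(0.82492·1.00000 + 0.56524·0.00301·0.98927) = 55.75164°
λ₂ = λ₁ + atan2(sin θ sin δ cos φ₁, cos δ − sin φ₁ sin φ₂) = 40.75018°

55.752°N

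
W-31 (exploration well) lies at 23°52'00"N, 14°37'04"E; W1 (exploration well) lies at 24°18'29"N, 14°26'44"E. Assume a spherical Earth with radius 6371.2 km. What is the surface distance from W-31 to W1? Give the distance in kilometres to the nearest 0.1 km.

52.1 km

W-31: φ = +23.86667°, λ = +14.61778°
W1: φ = +24.30806°, λ = +14.44556°
Δφ = 0.4414°,  Δλ = -0.1722°
a = sin²(Δφ/2) + cos φ₁ cos φ₂ sin²(Δλ/2) = 0.000017
c = 2·arcsin(√a) = 0.008178 rad = 0.4686°
d = R·c = 6371.2 × 0.008178 = 52.1 km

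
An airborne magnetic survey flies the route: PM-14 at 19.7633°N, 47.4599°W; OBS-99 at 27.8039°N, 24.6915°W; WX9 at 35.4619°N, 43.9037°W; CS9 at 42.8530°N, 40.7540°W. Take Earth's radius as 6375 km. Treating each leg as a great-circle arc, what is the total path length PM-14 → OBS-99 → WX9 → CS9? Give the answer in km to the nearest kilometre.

PM-14→OBS-99: c = 0.388965 rad, d = 2479.65 km
OBS-99→WX9: c = 0.314485 rad, d = 2004.84 km
WX9→CS9: c = 0.135831 rad, d = 865.92 km
Total = 2479.65 + 2004.84 + 865.92 = 5350.42 km

5350 km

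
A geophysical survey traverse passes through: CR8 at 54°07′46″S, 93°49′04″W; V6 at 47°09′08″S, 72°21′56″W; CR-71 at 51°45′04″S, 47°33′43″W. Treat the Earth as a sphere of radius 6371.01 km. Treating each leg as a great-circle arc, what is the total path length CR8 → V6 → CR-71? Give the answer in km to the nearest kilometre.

3545 km

CR8: φ = -54.12944°, λ = -93.81778°
V6: φ = -47.15222°, λ = -72.36556°
CR-71: φ = -51.75111°, λ = -47.56194°
CR8→V6: c = 0.265395 rad, d = 1690.84 km
V6→CR-71: c = 0.291050 rad, d = 1854.28 km
Total = 1690.84 + 1854.28 = 3545.12 km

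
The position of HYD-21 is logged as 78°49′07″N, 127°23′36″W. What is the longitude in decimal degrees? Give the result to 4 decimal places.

127° + 23′/60 + 36″/3600 = 127 + 0.38333 + 0.01000 = 127.3933°

127.3933°W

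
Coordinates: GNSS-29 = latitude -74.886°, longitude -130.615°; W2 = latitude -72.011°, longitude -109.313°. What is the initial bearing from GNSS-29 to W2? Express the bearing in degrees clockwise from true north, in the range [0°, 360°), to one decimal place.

Δλ = 21.3020°
y = sin Δλ · cos φ₂ = 0.112195
x = cos φ₁ sin φ₂ − sin φ₁ cos φ₂ cos Δλ = 0.029787
θ = atan2(y, x) = 75.1313° → 75.1313° (mod 360°)

75.1°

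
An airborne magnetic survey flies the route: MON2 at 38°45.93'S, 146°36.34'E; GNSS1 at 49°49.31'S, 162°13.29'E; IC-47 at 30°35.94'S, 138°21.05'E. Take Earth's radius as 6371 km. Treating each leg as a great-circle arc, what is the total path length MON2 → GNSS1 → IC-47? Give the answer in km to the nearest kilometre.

MON2: φ = -38.76550°, λ = +146.60567°
GNSS1: φ = -49.82183°, λ = +162.22150°
IC-47: φ = -30.59900°, λ = +138.35083°
MON2→GNSS1: c = 0.273354 rad, d = 1741.54 km
GNSS1→IC-47: c = 0.458442 rad, d = 2920.73 km
Total = 1741.54 + 2920.73 = 4662.27 km

4662 km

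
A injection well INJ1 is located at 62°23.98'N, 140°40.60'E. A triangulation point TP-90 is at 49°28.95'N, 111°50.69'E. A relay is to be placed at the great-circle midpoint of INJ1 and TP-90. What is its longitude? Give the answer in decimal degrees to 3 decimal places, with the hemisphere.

123.796°E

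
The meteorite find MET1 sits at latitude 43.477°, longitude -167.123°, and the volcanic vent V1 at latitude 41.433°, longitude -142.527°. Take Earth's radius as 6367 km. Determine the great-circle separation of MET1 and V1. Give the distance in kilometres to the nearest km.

Δφ = -2.0440°,  Δλ = 24.5960°
a = sin²(Δφ/2) + cos φ₁ cos φ₂ sin²(Δλ/2) = 0.025000
c = 2·arcsin(√a) = 0.317560 rad = 18.1948°
d = R·c = 6367 × 0.317560 = 2021.9 km

2022 km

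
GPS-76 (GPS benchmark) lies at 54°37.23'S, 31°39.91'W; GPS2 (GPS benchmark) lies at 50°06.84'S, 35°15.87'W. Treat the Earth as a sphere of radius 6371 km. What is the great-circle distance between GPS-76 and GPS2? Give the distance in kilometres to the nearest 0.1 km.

GPS-76: φ = -54.62050°, λ = -31.66517°
GPS2: φ = -50.11400°, λ = -35.26450°
Δφ = 4.5065°,  Δλ = -3.5993°
a = sin²(Δφ/2) + cos φ₁ cos φ₂ sin²(Δλ/2) = 0.001912
c = 2·arcsin(√a) = 0.087480 rad = 5.0122°
d = R·c = 6371 × 0.087480 = 557.3 km

557.3 km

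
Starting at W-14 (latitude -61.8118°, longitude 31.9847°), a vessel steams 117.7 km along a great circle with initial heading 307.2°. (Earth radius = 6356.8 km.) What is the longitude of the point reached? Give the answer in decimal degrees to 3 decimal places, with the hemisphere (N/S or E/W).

δ = d/R = 117.7/6356.8 = 0.018516 rad
φ₂ = arcsin(sin φ₁ cos δ + cos φ₁ sin δ cos θ)
   = arcsin(-0.88140·0.99983 + 0.47237·0.01851·0.60460) = -61.15904°
λ₂ = λ₁ + atan2(sin θ sin δ cos φ₁, cos δ − sin φ₁ sin φ₂) = 30.23277°

30.233°E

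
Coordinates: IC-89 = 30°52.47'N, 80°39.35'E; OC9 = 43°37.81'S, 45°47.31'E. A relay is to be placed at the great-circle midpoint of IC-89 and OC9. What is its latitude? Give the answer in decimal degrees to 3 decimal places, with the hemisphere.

IC-89: φ = +30.87450°, λ = +80.65583°
OC9: φ = -43.63017°, λ = +45.78850°
Bx = cos φ₂ cos Δλ = 0.593869,  By = cos φ₂ sin Δλ = -0.413786
φₘ = atan2(sin φ₁ + sin φ₂, √((cos φ₁ + Bx)² + By²)) = -6.67984°
λₘ = λ₁ + atan2(By, cos φ₁ + Bx) = 64.75123°

6.680°S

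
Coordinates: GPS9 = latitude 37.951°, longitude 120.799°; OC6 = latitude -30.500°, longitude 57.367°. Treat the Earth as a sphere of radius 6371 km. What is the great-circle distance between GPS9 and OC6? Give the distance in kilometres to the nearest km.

10060 km

Δφ = -68.4510°,  Δλ = -63.4320°
a = sin²(Δφ/2) + cos φ₁ cos φ₂ sin²(Δλ/2) = 0.504125
c = 2·arcsin(√a) = 1.579046 rad = 90.4727°
d = R·c = 6371 × 1.579046 = 10060.1 km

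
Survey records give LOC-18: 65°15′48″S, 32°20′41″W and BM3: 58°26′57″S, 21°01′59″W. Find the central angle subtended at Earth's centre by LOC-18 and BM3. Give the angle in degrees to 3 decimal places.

8.628°

LOC-18: φ = -65.26333°, λ = -32.34472°
BM3: φ = -58.44917°, λ = -21.03306°
Δφ = 6.8142°,  Δλ = 11.3117°
a = sin²(Δφ/2) + cos φ₁ cos φ₂ sin²(Δλ/2) = 0.005659
c = 2·arcsin(√a) = 0.150589 rad = 8.6281°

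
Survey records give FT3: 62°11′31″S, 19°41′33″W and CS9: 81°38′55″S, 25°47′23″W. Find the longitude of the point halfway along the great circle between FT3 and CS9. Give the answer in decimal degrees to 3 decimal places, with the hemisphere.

21.139°W

FT3: φ = -62.19194°, λ = -19.69250°
CS9: φ = -81.64861°, λ = -25.78972°
Bx = cos φ₂ cos Δλ = 0.144422,  By = cos φ₂ sin Δλ = -0.015427
φₘ = atan2(sin φ₁ + sin φ₂, √((cos φ₁ + Bx)² + By²)) = -71.93760°
λₘ = λ₁ + atan2(By, cos φ₁ + Bx) = -21.13902°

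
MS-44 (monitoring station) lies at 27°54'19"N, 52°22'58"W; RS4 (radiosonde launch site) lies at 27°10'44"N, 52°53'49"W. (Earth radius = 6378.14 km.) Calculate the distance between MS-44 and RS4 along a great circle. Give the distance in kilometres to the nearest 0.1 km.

95.5 km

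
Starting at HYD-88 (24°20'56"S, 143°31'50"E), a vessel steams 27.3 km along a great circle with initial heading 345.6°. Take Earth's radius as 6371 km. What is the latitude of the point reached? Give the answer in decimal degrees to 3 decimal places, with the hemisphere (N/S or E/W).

24.111°S

HYD-88: φ = -24.34889°, λ = +143.53056°
δ = d/R = 27.3/6371 = 0.004285 rad
φ₂ = arcsin(sin φ₁ cos δ + cos φ₁ sin δ cos θ)
   = arcsin(-0.41229·0.99999 + 0.91105·0.00429·0.96858) = -24.11107°
λ₂ = λ₁ + atan2(sin θ sin δ cos φ₁, cos δ − sin φ₁ sin φ₂) = 143.46366°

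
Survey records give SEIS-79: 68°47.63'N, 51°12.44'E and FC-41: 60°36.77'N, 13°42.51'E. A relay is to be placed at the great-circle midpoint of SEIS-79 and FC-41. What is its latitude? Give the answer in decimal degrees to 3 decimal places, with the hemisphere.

65.861°N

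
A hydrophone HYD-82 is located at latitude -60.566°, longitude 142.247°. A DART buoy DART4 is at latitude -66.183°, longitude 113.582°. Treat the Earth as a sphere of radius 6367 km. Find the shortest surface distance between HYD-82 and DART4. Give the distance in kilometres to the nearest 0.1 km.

Δφ = -5.6170°,  Δλ = -28.6650°
a = sin²(Δφ/2) + cos φ₁ cos φ₂ sin²(Δλ/2) = 0.014562
c = 2·arcsin(√a) = 0.241932 rad = 13.8617°
d = R·c = 6367 × 0.241932 = 1540.4 km

1540.4 km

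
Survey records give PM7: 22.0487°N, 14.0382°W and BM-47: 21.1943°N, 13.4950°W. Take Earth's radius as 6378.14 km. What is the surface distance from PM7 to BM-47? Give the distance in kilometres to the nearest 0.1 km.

Δφ = -0.8544°,  Δλ = 0.5432°
a = sin²(Δφ/2) + cos φ₁ cos φ₂ sin²(Δλ/2) = 0.000075
c = 2·arcsin(√a) = 0.017322 rad = 0.9925°
d = R·c = 6378.14 × 0.017322 = 110.5 km

110.5 km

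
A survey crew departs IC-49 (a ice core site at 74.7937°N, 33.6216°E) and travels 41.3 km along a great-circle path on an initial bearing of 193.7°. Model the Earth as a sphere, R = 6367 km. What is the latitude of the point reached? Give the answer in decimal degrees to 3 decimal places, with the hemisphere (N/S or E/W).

δ = d/R = 41.3/6367 = 0.006487 rad
φ₂ = arcsin(sin φ₁ cos δ + cos φ₁ sin δ cos θ)
   = arcsin(0.96499·0.99998 + 0.26230·0.00649·-0.97155) = 74.43238°
λ₂ = λ₁ + atan2(sin θ sin δ cos φ₁, cos δ − sin φ₁ sin φ₂) = 33.29362°

74.432°N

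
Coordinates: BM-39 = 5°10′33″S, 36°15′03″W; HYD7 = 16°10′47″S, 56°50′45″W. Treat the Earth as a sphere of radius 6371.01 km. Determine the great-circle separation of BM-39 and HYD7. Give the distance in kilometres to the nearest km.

BM-39: φ = -5.17583°, λ = -36.25083°
HYD7: φ = -16.17972°, λ = -56.84583°
Δφ = -11.0039°,  Δλ = -20.5950°
a = sin²(Δφ/2) + cos φ₁ cos φ₂ sin²(Δλ/2) = 0.039757
c = 2·arcsin(√a) = 0.401474 rad = 23.0028°
d = R·c = 6371.01 × 0.401474 = 2557.8 km

2558 km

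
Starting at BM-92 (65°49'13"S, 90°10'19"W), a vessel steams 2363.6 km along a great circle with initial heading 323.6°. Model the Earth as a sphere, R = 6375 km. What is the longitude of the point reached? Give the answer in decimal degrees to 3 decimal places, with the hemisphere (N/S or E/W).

BM-92: φ = -65.82028°, λ = -90.17194°
δ = d/R = 2363.6/6375 = 0.370761 rad
φ₂ = arcsin(sin φ₁ cos δ + cos φ₁ sin δ cos θ)
   = arcsin(-0.91227·0.93205 + 0.40960·0.36232·0.80489) = -46.95566°
λ₂ = λ₁ + atan2(sin θ sin δ cos φ₁, cos δ − sin φ₁ sin φ₂) = -108.53298°

108.533°W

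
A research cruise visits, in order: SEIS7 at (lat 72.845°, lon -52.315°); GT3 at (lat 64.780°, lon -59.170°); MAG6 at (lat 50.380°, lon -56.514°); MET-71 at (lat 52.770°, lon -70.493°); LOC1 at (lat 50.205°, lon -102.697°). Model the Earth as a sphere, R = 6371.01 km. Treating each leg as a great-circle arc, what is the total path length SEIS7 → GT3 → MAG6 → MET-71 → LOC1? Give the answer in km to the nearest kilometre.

5774 km

SEIS7→GT3: c = 0.147026 rad, d = 936.71 km
GT3→MAG6: c = 0.252498 rad, d = 1608.67 km
MAG6→MET-71: c = 0.156980 rad, d = 1000.12 km
MET-71→LOC1: c = 0.349850 rad, d = 2228.90 km
Total = 936.71 + 1608.67 + 1000.12 + 2228.90 = 5774.39 km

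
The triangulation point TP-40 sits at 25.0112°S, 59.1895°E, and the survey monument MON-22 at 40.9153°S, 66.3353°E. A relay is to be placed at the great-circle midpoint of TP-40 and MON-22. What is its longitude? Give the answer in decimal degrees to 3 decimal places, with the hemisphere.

62.438°E

Bx = cos φ₂ cos Δλ = 0.749809,  By = cos φ₂ sin Δλ = 0.094002
φₘ = atan2(sin φ₁ + sin φ₂, √((cos φ₁ + Bx)² + By²)) = -33.01374°
λₘ = λ₁ + atan2(By, cos φ₁ + Bx) = 62.43833°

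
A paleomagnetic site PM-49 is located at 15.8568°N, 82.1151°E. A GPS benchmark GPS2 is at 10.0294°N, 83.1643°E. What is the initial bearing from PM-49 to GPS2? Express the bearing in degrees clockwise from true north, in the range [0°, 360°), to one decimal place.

169.9°

Δλ = 1.0492°
y = sin Δλ · cos φ₂ = 0.018031
x = cos φ₁ sin φ₂ − sin φ₁ cos φ₂ cos Δλ = -0.101487
θ = atan2(y, x) = 169.9254° → 169.9254° (mod 360°)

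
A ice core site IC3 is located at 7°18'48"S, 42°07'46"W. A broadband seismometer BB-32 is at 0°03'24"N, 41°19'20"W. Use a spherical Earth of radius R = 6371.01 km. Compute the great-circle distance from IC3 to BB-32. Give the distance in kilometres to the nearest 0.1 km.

824.4 km

IC3: φ = -7.31333°, λ = -42.12944°
BB-32: φ = +0.05667°, λ = -41.32222°
Δφ = 7.3700°,  Δλ = 0.8072°
a = sin²(Δφ/2) + cos φ₁ cos φ₂ sin²(Δλ/2) = 0.004180
c = 2·arcsin(√a) = 0.129396 rad = 7.4138°
d = R·c = 6371.01 × 0.129396 = 824.4 km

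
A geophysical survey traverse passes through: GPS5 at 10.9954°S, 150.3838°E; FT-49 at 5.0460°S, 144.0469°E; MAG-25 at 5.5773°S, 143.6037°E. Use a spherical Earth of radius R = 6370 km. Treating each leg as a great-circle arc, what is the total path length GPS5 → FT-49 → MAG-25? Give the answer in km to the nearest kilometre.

1038 km

GPS5→FT-49: c = 0.150879 rad, d = 961.10 km
FT-49→MAG-25: c = 0.012054 rad, d = 76.79 km
Total = 961.10 + 76.79 = 1037.89 km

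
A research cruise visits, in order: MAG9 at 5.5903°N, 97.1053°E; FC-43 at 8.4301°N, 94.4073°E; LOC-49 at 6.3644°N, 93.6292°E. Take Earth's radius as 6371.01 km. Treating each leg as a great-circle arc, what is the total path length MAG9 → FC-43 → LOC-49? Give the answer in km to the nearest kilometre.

679 km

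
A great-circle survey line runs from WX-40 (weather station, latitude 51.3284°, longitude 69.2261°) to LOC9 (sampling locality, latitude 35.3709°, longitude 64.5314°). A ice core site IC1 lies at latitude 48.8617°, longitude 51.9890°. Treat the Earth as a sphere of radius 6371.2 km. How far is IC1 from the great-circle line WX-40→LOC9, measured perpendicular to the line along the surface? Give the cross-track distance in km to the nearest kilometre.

δ₁₃ = central angle WX-40→IC1 = 0.197244 rad  (haversine)
θ₁₃ = bearing WX-40→IC1 = 264.151°,  θ₁₂ = bearing WX-40→LOC9 = 193.748°
dₓₜ = R·arcsin(sin δ₁₃ · sin(θ₁₃ − θ₁₂)) = 6371.2·arcsin(0.19597·sin(70.403°)) = 1183.013 km
|dₓₜ| = 1183.013 km

1183 km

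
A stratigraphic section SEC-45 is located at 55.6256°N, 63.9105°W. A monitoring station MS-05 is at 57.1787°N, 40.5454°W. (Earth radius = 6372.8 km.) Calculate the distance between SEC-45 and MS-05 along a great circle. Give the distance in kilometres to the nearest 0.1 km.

1441.2 km

Δφ = 1.5531°,  Δλ = 23.3651°
a = sin²(Δφ/2) + cos φ₁ cos φ₂ sin²(Δλ/2) = 0.012731
c = 2·arcsin(√a) = 0.226147 rad = 12.9573°
d = R·c = 6372.8 × 0.226147 = 1441.2 km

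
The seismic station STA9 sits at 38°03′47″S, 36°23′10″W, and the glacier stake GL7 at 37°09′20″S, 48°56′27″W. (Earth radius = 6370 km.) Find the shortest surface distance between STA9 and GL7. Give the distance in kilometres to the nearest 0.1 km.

1109.5 km

STA9: φ = -38.06306°, λ = -36.38611°
GL7: φ = -37.15556°, λ = -48.94083°
Δφ = 0.9075°,  Δλ = -12.5547°
a = sin²(Δφ/2) + cos φ₁ cos φ₂ sin²(Δλ/2) = 0.007565
c = 2·arcsin(√a) = 0.174173 rad = 9.9794°
d = R·c = 6370 × 0.174173 = 1109.5 km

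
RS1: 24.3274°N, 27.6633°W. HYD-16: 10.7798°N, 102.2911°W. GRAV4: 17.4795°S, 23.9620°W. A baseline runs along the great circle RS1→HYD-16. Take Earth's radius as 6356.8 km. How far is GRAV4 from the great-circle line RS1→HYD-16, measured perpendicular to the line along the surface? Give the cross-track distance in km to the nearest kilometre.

4584 km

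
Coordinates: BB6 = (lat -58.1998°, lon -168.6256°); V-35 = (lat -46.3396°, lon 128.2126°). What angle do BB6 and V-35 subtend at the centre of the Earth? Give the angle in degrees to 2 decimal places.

38.82°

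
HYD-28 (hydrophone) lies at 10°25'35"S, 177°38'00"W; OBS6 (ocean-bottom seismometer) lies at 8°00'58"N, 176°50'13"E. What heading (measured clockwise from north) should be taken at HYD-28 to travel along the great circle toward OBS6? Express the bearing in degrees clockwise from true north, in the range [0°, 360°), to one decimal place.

HYD-28: φ = -10.42639°, λ = -177.63333°
OBS6: φ = +8.01611°, λ = +176.83694°
Δλ = -5.5297°
y = sin Δλ · cos φ₂ = -0.095421
x = cos φ₁ sin φ₂ − sin φ₁ cos φ₂ cos Δλ = 0.315519
θ = atan2(y, x) = -16.8266° → 343.1734° (mod 360°)

343.2°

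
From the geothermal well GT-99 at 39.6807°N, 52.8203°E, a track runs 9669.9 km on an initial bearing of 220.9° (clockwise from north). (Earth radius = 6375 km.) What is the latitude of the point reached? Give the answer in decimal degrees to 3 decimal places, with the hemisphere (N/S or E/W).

33.123°S

δ = d/R = 9669.9/6375 = 1.516847 rad
φ₂ = arcsin(sin φ₁ cos δ + cos φ₁ sin δ cos θ)
   = arcsin(0.63851·0.05392 + 0.76961·0.99855·-0.75585) = -33.12307°
λ₂ = λ₁ + atan2(sin θ sin δ cos φ₁, cos δ − sin φ₁ sin φ₂) = 1.50074°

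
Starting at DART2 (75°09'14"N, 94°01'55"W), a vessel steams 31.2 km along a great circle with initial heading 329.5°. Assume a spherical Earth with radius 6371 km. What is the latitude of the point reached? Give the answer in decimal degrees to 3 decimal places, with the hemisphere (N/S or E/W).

DART2: φ = +75.15389°, λ = -94.03194°
δ = d/R = 31.2/6371 = 0.004897 rad
φ₂ = arcsin(sin φ₁ cos δ + cos φ₁ sin δ cos θ)
   = arcsin(0.96662·0.99999 + 0.25622·0.00490·0.86163) = 75.39497°
λ₂ = λ₁ + atan2(sin θ sin δ cos φ₁, cos δ − sin φ₁ sin φ₂) = -94.59672°

75.395°N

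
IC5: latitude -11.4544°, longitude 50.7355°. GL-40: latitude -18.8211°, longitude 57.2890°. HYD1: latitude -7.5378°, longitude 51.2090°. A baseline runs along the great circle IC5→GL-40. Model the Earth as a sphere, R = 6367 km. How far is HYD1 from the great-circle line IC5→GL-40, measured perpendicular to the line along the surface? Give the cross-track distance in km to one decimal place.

δ₁₃ = central angle IC5→HYD1 = 0.068842 rad  (haversine)
θ₁₃ = bearing IC5→HYD1 = 6.840°,  θ₁₂ = bearing IC5→GL-40 = 140.154°
dₓₜ = R·arcsin(sin δ₁₃ · sin(θ₁₃ − θ₁₂)) = 6367·arcsin(0.06879·sin(-133.314°)) = -318.803 km
|dₓₜ| = 318.803 km

318.8 km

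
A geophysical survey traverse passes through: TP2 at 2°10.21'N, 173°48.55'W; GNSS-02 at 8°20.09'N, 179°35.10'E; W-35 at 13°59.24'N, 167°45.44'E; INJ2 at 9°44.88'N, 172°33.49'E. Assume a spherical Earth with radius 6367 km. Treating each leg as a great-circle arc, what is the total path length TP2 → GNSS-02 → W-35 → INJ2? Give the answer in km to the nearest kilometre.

3138 km

TP2: φ = +2.17017°, λ = -173.80917°
GNSS-02: φ = +8.33483°, λ = +179.58500°
W-35: φ = +13.98733°, λ = +167.75733°
INJ2: φ = +9.74800°, λ = +172.55817°
TP2→GNSS-02: c = 0.157304 rad, d = 1001.55 km
GNSS-02→W-35: c = 0.225183 rad, d = 1433.74 km
W-35→INJ2: c = 0.110430 rad, d = 703.11 km
Total = 1001.55 + 1433.74 + 703.11 = 3138.40 km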